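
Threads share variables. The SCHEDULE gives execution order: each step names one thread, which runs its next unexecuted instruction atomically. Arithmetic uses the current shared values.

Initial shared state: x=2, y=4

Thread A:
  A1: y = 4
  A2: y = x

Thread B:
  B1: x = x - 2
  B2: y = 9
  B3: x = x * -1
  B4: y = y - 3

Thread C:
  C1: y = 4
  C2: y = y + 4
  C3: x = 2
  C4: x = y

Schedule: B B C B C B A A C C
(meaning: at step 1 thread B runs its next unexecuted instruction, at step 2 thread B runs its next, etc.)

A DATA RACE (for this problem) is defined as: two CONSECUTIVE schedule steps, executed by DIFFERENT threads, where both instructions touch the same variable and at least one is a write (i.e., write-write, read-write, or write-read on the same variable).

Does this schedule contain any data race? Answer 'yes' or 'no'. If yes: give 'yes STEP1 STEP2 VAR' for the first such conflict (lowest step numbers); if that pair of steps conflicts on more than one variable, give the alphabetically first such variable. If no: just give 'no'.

Answer: yes 2 3 y

Derivation:
Steps 1,2: same thread (B). No race.
Steps 2,3: B(y = 9) vs C(y = 4). RACE on y (W-W).
Steps 3,4: C(r=-,w=y) vs B(r=x,w=x). No conflict.
Steps 4,5: B(r=x,w=x) vs C(r=y,w=y). No conflict.
Steps 5,6: C(y = y + 4) vs B(y = y - 3). RACE on y (W-W).
Steps 6,7: B(y = y - 3) vs A(y = 4). RACE on y (W-W).
Steps 7,8: same thread (A). No race.
Steps 8,9: A(y = x) vs C(x = 2). RACE on x (R-W).
Steps 9,10: same thread (C). No race.
First conflict at steps 2,3.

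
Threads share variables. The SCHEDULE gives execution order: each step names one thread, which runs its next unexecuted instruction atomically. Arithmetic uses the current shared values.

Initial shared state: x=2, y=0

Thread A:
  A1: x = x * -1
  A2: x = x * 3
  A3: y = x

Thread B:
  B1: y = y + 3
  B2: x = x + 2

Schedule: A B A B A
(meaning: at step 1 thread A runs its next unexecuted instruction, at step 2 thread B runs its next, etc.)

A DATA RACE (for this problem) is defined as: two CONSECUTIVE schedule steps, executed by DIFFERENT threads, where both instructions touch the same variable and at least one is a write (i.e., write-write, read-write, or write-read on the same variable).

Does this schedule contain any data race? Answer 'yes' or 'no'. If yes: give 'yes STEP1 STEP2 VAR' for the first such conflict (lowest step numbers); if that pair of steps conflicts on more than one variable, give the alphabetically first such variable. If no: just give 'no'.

Answer: yes 3 4 x

Derivation:
Steps 1,2: A(r=x,w=x) vs B(r=y,w=y). No conflict.
Steps 2,3: B(r=y,w=y) vs A(r=x,w=x). No conflict.
Steps 3,4: A(x = x * 3) vs B(x = x + 2). RACE on x (W-W).
Steps 4,5: B(x = x + 2) vs A(y = x). RACE on x (W-R).
First conflict at steps 3,4.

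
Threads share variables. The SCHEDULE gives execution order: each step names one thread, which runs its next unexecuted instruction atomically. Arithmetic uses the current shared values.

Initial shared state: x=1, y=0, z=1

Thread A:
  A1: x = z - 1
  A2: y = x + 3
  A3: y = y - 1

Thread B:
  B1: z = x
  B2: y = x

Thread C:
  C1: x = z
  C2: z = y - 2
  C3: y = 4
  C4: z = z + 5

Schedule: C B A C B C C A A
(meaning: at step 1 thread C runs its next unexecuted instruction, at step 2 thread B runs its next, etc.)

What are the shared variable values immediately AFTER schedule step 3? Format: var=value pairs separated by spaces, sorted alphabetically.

Answer: x=0 y=0 z=1

Derivation:
Step 1: thread C executes C1 (x = z). Shared: x=1 y=0 z=1. PCs: A@0 B@0 C@1
Step 2: thread B executes B1 (z = x). Shared: x=1 y=0 z=1. PCs: A@0 B@1 C@1
Step 3: thread A executes A1 (x = z - 1). Shared: x=0 y=0 z=1. PCs: A@1 B@1 C@1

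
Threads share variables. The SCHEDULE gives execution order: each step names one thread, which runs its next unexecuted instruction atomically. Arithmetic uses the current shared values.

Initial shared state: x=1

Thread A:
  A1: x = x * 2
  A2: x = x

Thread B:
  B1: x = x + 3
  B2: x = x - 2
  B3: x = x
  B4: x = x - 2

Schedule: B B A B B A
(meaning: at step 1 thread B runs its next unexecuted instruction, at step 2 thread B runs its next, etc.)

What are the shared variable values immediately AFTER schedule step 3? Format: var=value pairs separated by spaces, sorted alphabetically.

Step 1: thread B executes B1 (x = x + 3). Shared: x=4. PCs: A@0 B@1
Step 2: thread B executes B2 (x = x - 2). Shared: x=2. PCs: A@0 B@2
Step 3: thread A executes A1 (x = x * 2). Shared: x=4. PCs: A@1 B@2

Answer: x=4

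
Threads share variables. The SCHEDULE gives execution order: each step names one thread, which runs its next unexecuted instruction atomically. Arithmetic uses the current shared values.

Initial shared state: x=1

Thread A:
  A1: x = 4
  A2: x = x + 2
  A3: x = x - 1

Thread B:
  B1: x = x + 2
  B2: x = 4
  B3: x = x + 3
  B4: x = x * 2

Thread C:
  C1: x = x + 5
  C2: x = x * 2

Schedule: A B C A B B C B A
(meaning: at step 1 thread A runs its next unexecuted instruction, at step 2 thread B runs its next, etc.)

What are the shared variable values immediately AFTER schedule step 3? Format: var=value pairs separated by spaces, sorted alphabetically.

Answer: x=11

Derivation:
Step 1: thread A executes A1 (x = 4). Shared: x=4. PCs: A@1 B@0 C@0
Step 2: thread B executes B1 (x = x + 2). Shared: x=6. PCs: A@1 B@1 C@0
Step 3: thread C executes C1 (x = x + 5). Shared: x=11. PCs: A@1 B@1 C@1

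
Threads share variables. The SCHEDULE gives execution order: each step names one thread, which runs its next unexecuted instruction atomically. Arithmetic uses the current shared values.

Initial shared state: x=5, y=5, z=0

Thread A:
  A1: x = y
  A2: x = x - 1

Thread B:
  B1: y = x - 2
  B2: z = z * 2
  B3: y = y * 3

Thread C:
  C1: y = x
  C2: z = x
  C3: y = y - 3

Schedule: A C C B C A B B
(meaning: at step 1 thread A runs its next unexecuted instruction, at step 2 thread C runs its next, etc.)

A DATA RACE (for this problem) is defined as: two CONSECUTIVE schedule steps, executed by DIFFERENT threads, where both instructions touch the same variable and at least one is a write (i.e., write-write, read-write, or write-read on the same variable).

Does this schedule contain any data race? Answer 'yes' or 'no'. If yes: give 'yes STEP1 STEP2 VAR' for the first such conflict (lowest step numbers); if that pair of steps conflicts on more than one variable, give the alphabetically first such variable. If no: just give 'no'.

Answer: yes 1 2 x

Derivation:
Steps 1,2: A(x = y) vs C(y = x). RACE on x (W-R), y (R-W). Multiple vars; alphabetically first is x.
Steps 2,3: same thread (C). No race.
Steps 3,4: C(r=x,w=z) vs B(r=x,w=y). No conflict.
Steps 4,5: B(y = x - 2) vs C(y = y - 3). RACE on y (W-W).
Steps 5,6: C(r=y,w=y) vs A(r=x,w=x). No conflict.
Steps 6,7: A(r=x,w=x) vs B(r=z,w=z). No conflict.
Steps 7,8: same thread (B). No race.
First conflict at steps 1,2.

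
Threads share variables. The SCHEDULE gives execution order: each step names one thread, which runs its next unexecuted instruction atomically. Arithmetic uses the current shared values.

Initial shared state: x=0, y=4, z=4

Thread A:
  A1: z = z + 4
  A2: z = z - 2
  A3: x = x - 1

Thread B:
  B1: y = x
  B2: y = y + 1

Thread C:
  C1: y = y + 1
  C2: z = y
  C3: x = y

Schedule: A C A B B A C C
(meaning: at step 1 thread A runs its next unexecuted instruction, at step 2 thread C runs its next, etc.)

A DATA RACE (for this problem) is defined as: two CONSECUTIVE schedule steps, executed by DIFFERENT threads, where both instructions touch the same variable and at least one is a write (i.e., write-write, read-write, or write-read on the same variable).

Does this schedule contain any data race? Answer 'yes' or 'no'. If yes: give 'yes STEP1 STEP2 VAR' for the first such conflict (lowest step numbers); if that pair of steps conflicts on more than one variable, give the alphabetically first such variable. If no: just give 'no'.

Answer: no

Derivation:
Steps 1,2: A(r=z,w=z) vs C(r=y,w=y). No conflict.
Steps 2,3: C(r=y,w=y) vs A(r=z,w=z). No conflict.
Steps 3,4: A(r=z,w=z) vs B(r=x,w=y). No conflict.
Steps 4,5: same thread (B). No race.
Steps 5,6: B(r=y,w=y) vs A(r=x,w=x). No conflict.
Steps 6,7: A(r=x,w=x) vs C(r=y,w=z). No conflict.
Steps 7,8: same thread (C). No race.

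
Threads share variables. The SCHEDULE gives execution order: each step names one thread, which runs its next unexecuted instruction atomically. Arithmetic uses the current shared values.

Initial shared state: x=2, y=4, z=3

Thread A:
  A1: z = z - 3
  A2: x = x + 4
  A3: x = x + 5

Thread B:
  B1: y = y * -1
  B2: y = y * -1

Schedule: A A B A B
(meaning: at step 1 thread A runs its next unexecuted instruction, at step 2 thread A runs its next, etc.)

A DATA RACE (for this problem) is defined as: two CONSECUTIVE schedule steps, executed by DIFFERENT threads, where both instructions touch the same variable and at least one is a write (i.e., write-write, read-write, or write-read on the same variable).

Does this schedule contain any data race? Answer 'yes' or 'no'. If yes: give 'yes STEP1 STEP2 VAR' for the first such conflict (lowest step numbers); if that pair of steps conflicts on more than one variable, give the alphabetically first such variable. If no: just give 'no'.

Steps 1,2: same thread (A). No race.
Steps 2,3: A(r=x,w=x) vs B(r=y,w=y). No conflict.
Steps 3,4: B(r=y,w=y) vs A(r=x,w=x). No conflict.
Steps 4,5: A(r=x,w=x) vs B(r=y,w=y). No conflict.

Answer: no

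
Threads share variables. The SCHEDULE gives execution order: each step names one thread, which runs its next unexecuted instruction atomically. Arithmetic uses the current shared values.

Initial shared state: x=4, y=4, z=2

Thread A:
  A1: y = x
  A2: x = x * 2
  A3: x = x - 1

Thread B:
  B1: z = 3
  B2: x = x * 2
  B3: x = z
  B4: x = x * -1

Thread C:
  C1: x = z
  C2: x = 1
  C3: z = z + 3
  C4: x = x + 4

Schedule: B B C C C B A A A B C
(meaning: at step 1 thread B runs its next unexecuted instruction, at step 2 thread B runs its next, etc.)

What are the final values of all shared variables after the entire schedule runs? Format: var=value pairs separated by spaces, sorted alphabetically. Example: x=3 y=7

Step 1: thread B executes B1 (z = 3). Shared: x=4 y=4 z=3. PCs: A@0 B@1 C@0
Step 2: thread B executes B2 (x = x * 2). Shared: x=8 y=4 z=3. PCs: A@0 B@2 C@0
Step 3: thread C executes C1 (x = z). Shared: x=3 y=4 z=3. PCs: A@0 B@2 C@1
Step 4: thread C executes C2 (x = 1). Shared: x=1 y=4 z=3. PCs: A@0 B@2 C@2
Step 5: thread C executes C3 (z = z + 3). Shared: x=1 y=4 z=6. PCs: A@0 B@2 C@3
Step 6: thread B executes B3 (x = z). Shared: x=6 y=4 z=6. PCs: A@0 B@3 C@3
Step 7: thread A executes A1 (y = x). Shared: x=6 y=6 z=6. PCs: A@1 B@3 C@3
Step 8: thread A executes A2 (x = x * 2). Shared: x=12 y=6 z=6. PCs: A@2 B@3 C@3
Step 9: thread A executes A3 (x = x - 1). Shared: x=11 y=6 z=6. PCs: A@3 B@3 C@3
Step 10: thread B executes B4 (x = x * -1). Shared: x=-11 y=6 z=6. PCs: A@3 B@4 C@3
Step 11: thread C executes C4 (x = x + 4). Shared: x=-7 y=6 z=6. PCs: A@3 B@4 C@4

Answer: x=-7 y=6 z=6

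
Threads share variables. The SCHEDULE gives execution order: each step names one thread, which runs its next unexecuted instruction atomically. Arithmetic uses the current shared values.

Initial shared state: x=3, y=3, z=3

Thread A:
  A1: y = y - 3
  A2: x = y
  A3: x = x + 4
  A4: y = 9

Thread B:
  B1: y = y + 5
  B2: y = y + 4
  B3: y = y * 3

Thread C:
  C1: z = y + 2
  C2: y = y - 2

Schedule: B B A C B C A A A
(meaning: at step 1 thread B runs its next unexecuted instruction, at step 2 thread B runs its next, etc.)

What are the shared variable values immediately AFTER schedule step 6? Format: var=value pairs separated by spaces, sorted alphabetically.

Step 1: thread B executes B1 (y = y + 5). Shared: x=3 y=8 z=3. PCs: A@0 B@1 C@0
Step 2: thread B executes B2 (y = y + 4). Shared: x=3 y=12 z=3. PCs: A@0 B@2 C@0
Step 3: thread A executes A1 (y = y - 3). Shared: x=3 y=9 z=3. PCs: A@1 B@2 C@0
Step 4: thread C executes C1 (z = y + 2). Shared: x=3 y=9 z=11. PCs: A@1 B@2 C@1
Step 5: thread B executes B3 (y = y * 3). Shared: x=3 y=27 z=11. PCs: A@1 B@3 C@1
Step 6: thread C executes C2 (y = y - 2). Shared: x=3 y=25 z=11. PCs: A@1 B@3 C@2

Answer: x=3 y=25 z=11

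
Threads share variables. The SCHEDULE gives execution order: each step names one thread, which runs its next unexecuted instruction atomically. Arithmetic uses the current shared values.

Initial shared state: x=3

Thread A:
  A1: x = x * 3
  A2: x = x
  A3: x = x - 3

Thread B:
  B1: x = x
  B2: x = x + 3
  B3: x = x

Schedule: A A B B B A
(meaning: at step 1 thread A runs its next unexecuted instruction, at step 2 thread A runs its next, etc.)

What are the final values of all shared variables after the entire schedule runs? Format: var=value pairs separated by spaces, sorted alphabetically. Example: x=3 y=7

Answer: x=9

Derivation:
Step 1: thread A executes A1 (x = x * 3). Shared: x=9. PCs: A@1 B@0
Step 2: thread A executes A2 (x = x). Shared: x=9. PCs: A@2 B@0
Step 3: thread B executes B1 (x = x). Shared: x=9. PCs: A@2 B@1
Step 4: thread B executes B2 (x = x + 3). Shared: x=12. PCs: A@2 B@2
Step 5: thread B executes B3 (x = x). Shared: x=12. PCs: A@2 B@3
Step 6: thread A executes A3 (x = x - 3). Shared: x=9. PCs: A@3 B@3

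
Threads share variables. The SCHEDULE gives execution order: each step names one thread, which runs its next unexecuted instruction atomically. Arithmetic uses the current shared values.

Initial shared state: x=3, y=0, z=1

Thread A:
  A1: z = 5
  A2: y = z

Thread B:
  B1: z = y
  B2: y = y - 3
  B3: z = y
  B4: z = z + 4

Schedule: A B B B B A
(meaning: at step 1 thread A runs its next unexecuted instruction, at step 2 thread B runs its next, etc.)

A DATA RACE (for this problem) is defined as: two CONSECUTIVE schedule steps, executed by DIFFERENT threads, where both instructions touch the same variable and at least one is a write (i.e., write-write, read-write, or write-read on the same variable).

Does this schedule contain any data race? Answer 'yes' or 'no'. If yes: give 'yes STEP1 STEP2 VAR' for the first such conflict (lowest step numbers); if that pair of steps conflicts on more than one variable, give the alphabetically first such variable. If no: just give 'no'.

Answer: yes 1 2 z

Derivation:
Steps 1,2: A(z = 5) vs B(z = y). RACE on z (W-W).
Steps 2,3: same thread (B). No race.
Steps 3,4: same thread (B). No race.
Steps 4,5: same thread (B). No race.
Steps 5,6: B(z = z + 4) vs A(y = z). RACE on z (W-R).
First conflict at steps 1,2.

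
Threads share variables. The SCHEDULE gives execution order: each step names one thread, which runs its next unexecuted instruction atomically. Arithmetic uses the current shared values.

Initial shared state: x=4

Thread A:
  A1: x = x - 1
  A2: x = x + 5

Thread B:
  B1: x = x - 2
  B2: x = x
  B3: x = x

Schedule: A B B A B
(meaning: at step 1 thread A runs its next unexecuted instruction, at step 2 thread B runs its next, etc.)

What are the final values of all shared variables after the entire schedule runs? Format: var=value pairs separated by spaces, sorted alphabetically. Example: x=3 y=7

Answer: x=6

Derivation:
Step 1: thread A executes A1 (x = x - 1). Shared: x=3. PCs: A@1 B@0
Step 2: thread B executes B1 (x = x - 2). Shared: x=1. PCs: A@1 B@1
Step 3: thread B executes B2 (x = x). Shared: x=1. PCs: A@1 B@2
Step 4: thread A executes A2 (x = x + 5). Shared: x=6. PCs: A@2 B@2
Step 5: thread B executes B3 (x = x). Shared: x=6. PCs: A@2 B@3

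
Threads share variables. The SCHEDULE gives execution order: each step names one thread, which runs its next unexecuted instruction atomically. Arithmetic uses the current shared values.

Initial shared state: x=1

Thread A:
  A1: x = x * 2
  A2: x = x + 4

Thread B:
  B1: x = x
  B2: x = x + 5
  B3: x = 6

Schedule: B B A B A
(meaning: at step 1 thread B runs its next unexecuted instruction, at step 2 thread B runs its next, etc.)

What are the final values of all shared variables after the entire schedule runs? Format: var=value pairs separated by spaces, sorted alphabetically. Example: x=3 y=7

Step 1: thread B executes B1 (x = x). Shared: x=1. PCs: A@0 B@1
Step 2: thread B executes B2 (x = x + 5). Shared: x=6. PCs: A@0 B@2
Step 3: thread A executes A1 (x = x * 2). Shared: x=12. PCs: A@1 B@2
Step 4: thread B executes B3 (x = 6). Shared: x=6. PCs: A@1 B@3
Step 5: thread A executes A2 (x = x + 4). Shared: x=10. PCs: A@2 B@3

Answer: x=10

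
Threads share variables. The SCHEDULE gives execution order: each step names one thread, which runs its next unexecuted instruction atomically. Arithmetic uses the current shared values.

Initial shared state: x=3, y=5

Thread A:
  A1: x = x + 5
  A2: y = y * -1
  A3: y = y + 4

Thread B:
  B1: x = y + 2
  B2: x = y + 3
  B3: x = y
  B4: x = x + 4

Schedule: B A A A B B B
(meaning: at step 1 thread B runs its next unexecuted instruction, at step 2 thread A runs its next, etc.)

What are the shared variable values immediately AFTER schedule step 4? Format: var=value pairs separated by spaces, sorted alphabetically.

Answer: x=12 y=-1

Derivation:
Step 1: thread B executes B1 (x = y + 2). Shared: x=7 y=5. PCs: A@0 B@1
Step 2: thread A executes A1 (x = x + 5). Shared: x=12 y=5. PCs: A@1 B@1
Step 3: thread A executes A2 (y = y * -1). Shared: x=12 y=-5. PCs: A@2 B@1
Step 4: thread A executes A3 (y = y + 4). Shared: x=12 y=-1. PCs: A@3 B@1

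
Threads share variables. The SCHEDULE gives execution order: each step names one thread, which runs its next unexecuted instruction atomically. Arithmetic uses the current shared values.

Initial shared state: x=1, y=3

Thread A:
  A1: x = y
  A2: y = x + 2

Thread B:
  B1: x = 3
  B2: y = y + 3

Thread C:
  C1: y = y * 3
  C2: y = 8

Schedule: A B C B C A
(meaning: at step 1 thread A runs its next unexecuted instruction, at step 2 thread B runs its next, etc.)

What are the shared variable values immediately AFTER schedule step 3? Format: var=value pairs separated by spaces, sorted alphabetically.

Step 1: thread A executes A1 (x = y). Shared: x=3 y=3. PCs: A@1 B@0 C@0
Step 2: thread B executes B1 (x = 3). Shared: x=3 y=3. PCs: A@1 B@1 C@0
Step 3: thread C executes C1 (y = y * 3). Shared: x=3 y=9. PCs: A@1 B@1 C@1

Answer: x=3 y=9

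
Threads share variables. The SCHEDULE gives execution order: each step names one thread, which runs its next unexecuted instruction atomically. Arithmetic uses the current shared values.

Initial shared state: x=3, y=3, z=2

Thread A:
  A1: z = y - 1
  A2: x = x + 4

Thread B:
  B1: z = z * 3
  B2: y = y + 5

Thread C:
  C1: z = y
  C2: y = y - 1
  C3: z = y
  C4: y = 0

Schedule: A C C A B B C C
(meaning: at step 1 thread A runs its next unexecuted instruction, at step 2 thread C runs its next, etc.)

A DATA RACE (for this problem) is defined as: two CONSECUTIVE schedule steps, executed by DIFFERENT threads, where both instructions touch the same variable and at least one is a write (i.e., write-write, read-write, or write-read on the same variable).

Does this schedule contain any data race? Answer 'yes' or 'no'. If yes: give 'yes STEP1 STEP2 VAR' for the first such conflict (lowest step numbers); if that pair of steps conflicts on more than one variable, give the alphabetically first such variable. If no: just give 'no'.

Answer: yes 1 2 z

Derivation:
Steps 1,2: A(z = y - 1) vs C(z = y). RACE on z (W-W).
Steps 2,3: same thread (C). No race.
Steps 3,4: C(r=y,w=y) vs A(r=x,w=x). No conflict.
Steps 4,5: A(r=x,w=x) vs B(r=z,w=z). No conflict.
Steps 5,6: same thread (B). No race.
Steps 6,7: B(y = y + 5) vs C(z = y). RACE on y (W-R).
Steps 7,8: same thread (C). No race.
First conflict at steps 1,2.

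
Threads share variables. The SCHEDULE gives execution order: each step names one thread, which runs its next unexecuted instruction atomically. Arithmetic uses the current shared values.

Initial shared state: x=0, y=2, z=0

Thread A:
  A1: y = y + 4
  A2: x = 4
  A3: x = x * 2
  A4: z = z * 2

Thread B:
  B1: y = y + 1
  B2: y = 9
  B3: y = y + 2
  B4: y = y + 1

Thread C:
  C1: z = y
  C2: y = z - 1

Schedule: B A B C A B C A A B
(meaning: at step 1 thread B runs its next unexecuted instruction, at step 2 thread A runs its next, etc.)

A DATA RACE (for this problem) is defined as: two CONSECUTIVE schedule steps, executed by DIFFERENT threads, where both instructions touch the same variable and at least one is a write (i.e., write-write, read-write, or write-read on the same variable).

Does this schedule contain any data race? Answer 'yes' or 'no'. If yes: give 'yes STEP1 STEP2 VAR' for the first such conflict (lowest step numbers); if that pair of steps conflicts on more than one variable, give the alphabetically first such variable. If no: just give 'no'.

Answer: yes 1 2 y

Derivation:
Steps 1,2: B(y = y + 1) vs A(y = y + 4). RACE on y (W-W).
Steps 2,3: A(y = y + 4) vs B(y = 9). RACE on y (W-W).
Steps 3,4: B(y = 9) vs C(z = y). RACE on y (W-R).
Steps 4,5: C(r=y,w=z) vs A(r=-,w=x). No conflict.
Steps 5,6: A(r=-,w=x) vs B(r=y,w=y). No conflict.
Steps 6,7: B(y = y + 2) vs C(y = z - 1). RACE on y (W-W).
Steps 7,8: C(r=z,w=y) vs A(r=x,w=x). No conflict.
Steps 8,9: same thread (A). No race.
Steps 9,10: A(r=z,w=z) vs B(r=y,w=y). No conflict.
First conflict at steps 1,2.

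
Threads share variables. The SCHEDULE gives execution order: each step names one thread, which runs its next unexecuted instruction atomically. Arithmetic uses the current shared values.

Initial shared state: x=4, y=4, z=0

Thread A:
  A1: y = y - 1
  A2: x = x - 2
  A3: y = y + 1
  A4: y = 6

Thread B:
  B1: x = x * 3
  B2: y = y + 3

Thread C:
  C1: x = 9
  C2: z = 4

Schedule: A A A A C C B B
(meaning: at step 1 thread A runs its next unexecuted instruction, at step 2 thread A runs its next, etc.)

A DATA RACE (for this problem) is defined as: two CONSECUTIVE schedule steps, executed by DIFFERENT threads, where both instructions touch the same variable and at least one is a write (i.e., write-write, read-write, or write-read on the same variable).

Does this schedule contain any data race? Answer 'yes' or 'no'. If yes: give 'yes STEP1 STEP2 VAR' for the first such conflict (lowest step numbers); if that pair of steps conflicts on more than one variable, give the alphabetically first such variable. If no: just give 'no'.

Answer: no

Derivation:
Steps 1,2: same thread (A). No race.
Steps 2,3: same thread (A). No race.
Steps 3,4: same thread (A). No race.
Steps 4,5: A(r=-,w=y) vs C(r=-,w=x). No conflict.
Steps 5,6: same thread (C). No race.
Steps 6,7: C(r=-,w=z) vs B(r=x,w=x). No conflict.
Steps 7,8: same thread (B). No race.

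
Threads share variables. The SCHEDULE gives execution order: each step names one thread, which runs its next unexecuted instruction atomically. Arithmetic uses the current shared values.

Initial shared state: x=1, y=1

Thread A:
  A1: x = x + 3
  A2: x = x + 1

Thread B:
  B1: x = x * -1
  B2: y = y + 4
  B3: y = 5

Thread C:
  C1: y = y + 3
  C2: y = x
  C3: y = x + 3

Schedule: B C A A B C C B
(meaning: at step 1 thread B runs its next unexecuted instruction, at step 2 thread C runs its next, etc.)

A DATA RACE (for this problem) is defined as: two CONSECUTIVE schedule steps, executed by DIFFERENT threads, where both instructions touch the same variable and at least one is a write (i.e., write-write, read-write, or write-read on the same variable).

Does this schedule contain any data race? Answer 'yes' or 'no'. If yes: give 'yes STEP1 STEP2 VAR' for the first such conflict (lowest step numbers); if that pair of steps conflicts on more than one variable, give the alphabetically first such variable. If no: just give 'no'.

Answer: yes 5 6 y

Derivation:
Steps 1,2: B(r=x,w=x) vs C(r=y,w=y). No conflict.
Steps 2,3: C(r=y,w=y) vs A(r=x,w=x). No conflict.
Steps 3,4: same thread (A). No race.
Steps 4,5: A(r=x,w=x) vs B(r=y,w=y). No conflict.
Steps 5,6: B(y = y + 4) vs C(y = x). RACE on y (W-W).
Steps 6,7: same thread (C). No race.
Steps 7,8: C(y = x + 3) vs B(y = 5). RACE on y (W-W).
First conflict at steps 5,6.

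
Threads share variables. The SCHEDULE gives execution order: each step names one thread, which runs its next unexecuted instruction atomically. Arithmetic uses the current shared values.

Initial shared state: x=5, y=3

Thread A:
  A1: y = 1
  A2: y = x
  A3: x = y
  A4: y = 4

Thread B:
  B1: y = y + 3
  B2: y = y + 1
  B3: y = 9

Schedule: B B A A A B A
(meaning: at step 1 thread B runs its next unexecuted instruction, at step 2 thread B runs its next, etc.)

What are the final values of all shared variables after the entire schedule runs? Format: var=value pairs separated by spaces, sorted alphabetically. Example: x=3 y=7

Step 1: thread B executes B1 (y = y + 3). Shared: x=5 y=6. PCs: A@0 B@1
Step 2: thread B executes B2 (y = y + 1). Shared: x=5 y=7. PCs: A@0 B@2
Step 3: thread A executes A1 (y = 1). Shared: x=5 y=1. PCs: A@1 B@2
Step 4: thread A executes A2 (y = x). Shared: x=5 y=5. PCs: A@2 B@2
Step 5: thread A executes A3 (x = y). Shared: x=5 y=5. PCs: A@3 B@2
Step 6: thread B executes B3 (y = 9). Shared: x=5 y=9. PCs: A@3 B@3
Step 7: thread A executes A4 (y = 4). Shared: x=5 y=4. PCs: A@4 B@3

Answer: x=5 y=4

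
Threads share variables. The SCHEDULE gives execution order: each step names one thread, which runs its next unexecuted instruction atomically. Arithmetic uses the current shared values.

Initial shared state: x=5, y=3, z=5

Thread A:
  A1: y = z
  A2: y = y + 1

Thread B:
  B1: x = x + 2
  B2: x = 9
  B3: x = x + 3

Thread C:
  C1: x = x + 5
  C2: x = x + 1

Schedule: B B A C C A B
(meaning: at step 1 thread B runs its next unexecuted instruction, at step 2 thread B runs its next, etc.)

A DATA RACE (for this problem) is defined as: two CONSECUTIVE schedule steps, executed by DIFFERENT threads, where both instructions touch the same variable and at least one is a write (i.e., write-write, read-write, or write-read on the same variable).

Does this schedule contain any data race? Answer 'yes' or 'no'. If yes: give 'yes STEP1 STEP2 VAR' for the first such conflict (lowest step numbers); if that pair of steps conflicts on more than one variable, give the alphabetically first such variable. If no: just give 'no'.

Steps 1,2: same thread (B). No race.
Steps 2,3: B(r=-,w=x) vs A(r=z,w=y). No conflict.
Steps 3,4: A(r=z,w=y) vs C(r=x,w=x). No conflict.
Steps 4,5: same thread (C). No race.
Steps 5,6: C(r=x,w=x) vs A(r=y,w=y). No conflict.
Steps 6,7: A(r=y,w=y) vs B(r=x,w=x). No conflict.

Answer: no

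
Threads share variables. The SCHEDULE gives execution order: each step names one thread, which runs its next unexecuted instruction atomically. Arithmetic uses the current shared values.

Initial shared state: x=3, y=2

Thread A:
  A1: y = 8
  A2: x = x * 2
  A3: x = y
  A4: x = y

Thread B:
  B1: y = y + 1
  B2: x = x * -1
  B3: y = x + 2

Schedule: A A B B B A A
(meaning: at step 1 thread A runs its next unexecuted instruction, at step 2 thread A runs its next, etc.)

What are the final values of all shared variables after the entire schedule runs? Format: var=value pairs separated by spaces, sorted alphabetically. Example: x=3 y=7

Step 1: thread A executes A1 (y = 8). Shared: x=3 y=8. PCs: A@1 B@0
Step 2: thread A executes A2 (x = x * 2). Shared: x=6 y=8. PCs: A@2 B@0
Step 3: thread B executes B1 (y = y + 1). Shared: x=6 y=9. PCs: A@2 B@1
Step 4: thread B executes B2 (x = x * -1). Shared: x=-6 y=9. PCs: A@2 B@2
Step 5: thread B executes B3 (y = x + 2). Shared: x=-6 y=-4. PCs: A@2 B@3
Step 6: thread A executes A3 (x = y). Shared: x=-4 y=-4. PCs: A@3 B@3
Step 7: thread A executes A4 (x = y). Shared: x=-4 y=-4. PCs: A@4 B@3

Answer: x=-4 y=-4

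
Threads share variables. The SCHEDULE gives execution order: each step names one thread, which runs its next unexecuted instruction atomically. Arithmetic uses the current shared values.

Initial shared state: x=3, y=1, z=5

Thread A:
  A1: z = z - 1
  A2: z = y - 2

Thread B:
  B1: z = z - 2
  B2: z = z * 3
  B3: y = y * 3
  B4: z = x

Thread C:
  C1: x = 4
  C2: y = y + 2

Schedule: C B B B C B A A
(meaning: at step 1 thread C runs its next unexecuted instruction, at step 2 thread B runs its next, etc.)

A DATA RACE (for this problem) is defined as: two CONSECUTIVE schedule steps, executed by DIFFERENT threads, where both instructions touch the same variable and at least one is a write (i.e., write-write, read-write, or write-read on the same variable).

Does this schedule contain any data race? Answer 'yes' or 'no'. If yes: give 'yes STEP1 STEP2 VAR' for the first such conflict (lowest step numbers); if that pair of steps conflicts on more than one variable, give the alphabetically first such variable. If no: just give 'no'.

Steps 1,2: C(r=-,w=x) vs B(r=z,w=z). No conflict.
Steps 2,3: same thread (B). No race.
Steps 3,4: same thread (B). No race.
Steps 4,5: B(y = y * 3) vs C(y = y + 2). RACE on y (W-W).
Steps 5,6: C(r=y,w=y) vs B(r=x,w=z). No conflict.
Steps 6,7: B(z = x) vs A(z = z - 1). RACE on z (W-W).
Steps 7,8: same thread (A). No race.
First conflict at steps 4,5.

Answer: yes 4 5 y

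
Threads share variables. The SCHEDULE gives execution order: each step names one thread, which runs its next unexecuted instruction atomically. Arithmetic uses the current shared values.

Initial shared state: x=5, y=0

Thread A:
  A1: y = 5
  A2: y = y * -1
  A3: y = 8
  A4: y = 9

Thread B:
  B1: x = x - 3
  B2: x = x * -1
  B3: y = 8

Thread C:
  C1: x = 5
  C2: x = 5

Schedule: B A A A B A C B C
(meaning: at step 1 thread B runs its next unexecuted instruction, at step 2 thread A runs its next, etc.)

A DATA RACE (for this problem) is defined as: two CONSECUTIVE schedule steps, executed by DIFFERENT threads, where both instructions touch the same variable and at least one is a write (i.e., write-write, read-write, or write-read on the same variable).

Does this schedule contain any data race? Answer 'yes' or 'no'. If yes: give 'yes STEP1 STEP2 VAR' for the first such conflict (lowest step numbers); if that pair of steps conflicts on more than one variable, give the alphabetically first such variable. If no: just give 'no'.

Steps 1,2: B(r=x,w=x) vs A(r=-,w=y). No conflict.
Steps 2,3: same thread (A). No race.
Steps 3,4: same thread (A). No race.
Steps 4,5: A(r=-,w=y) vs B(r=x,w=x). No conflict.
Steps 5,6: B(r=x,w=x) vs A(r=-,w=y). No conflict.
Steps 6,7: A(r=-,w=y) vs C(r=-,w=x). No conflict.
Steps 7,8: C(r=-,w=x) vs B(r=-,w=y). No conflict.
Steps 8,9: B(r=-,w=y) vs C(r=-,w=x). No conflict.

Answer: no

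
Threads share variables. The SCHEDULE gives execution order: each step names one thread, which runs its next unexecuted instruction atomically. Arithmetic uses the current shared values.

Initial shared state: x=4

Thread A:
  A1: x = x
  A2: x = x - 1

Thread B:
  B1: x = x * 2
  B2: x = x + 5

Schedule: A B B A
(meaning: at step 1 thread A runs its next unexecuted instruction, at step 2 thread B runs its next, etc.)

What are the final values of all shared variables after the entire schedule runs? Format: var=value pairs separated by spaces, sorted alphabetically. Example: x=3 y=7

Answer: x=12

Derivation:
Step 1: thread A executes A1 (x = x). Shared: x=4. PCs: A@1 B@0
Step 2: thread B executes B1 (x = x * 2). Shared: x=8. PCs: A@1 B@1
Step 3: thread B executes B2 (x = x + 5). Shared: x=13. PCs: A@1 B@2
Step 4: thread A executes A2 (x = x - 1). Shared: x=12. PCs: A@2 B@2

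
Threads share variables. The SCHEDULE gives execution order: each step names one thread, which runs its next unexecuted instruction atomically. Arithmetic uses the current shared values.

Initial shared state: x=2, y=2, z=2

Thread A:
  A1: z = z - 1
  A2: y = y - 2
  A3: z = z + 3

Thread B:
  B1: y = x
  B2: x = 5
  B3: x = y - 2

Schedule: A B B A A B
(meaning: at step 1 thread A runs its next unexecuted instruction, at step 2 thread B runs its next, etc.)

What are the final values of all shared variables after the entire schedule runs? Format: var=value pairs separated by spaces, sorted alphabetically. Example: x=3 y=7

Step 1: thread A executes A1 (z = z - 1). Shared: x=2 y=2 z=1. PCs: A@1 B@0
Step 2: thread B executes B1 (y = x). Shared: x=2 y=2 z=1. PCs: A@1 B@1
Step 3: thread B executes B2 (x = 5). Shared: x=5 y=2 z=1. PCs: A@1 B@2
Step 4: thread A executes A2 (y = y - 2). Shared: x=5 y=0 z=1. PCs: A@2 B@2
Step 5: thread A executes A3 (z = z + 3). Shared: x=5 y=0 z=4. PCs: A@3 B@2
Step 6: thread B executes B3 (x = y - 2). Shared: x=-2 y=0 z=4. PCs: A@3 B@3

Answer: x=-2 y=0 z=4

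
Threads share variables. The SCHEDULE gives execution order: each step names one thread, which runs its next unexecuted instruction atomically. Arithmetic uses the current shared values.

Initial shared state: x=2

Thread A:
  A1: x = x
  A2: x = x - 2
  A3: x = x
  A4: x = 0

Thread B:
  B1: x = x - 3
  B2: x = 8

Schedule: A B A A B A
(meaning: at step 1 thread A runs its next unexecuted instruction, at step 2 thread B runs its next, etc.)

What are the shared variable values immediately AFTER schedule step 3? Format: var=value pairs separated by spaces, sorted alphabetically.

Step 1: thread A executes A1 (x = x). Shared: x=2. PCs: A@1 B@0
Step 2: thread B executes B1 (x = x - 3). Shared: x=-1. PCs: A@1 B@1
Step 3: thread A executes A2 (x = x - 2). Shared: x=-3. PCs: A@2 B@1

Answer: x=-3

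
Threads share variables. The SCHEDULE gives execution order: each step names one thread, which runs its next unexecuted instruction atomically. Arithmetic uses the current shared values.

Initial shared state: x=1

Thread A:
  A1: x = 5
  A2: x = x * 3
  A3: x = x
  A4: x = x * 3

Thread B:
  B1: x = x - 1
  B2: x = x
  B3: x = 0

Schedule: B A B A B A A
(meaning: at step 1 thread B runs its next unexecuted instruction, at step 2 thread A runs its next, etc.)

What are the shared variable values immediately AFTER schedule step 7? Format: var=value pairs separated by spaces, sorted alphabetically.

Answer: x=0

Derivation:
Step 1: thread B executes B1 (x = x - 1). Shared: x=0. PCs: A@0 B@1
Step 2: thread A executes A1 (x = 5). Shared: x=5. PCs: A@1 B@1
Step 3: thread B executes B2 (x = x). Shared: x=5. PCs: A@1 B@2
Step 4: thread A executes A2 (x = x * 3). Shared: x=15. PCs: A@2 B@2
Step 5: thread B executes B3 (x = 0). Shared: x=0. PCs: A@2 B@3
Step 6: thread A executes A3 (x = x). Shared: x=0. PCs: A@3 B@3
Step 7: thread A executes A4 (x = x * 3). Shared: x=0. PCs: A@4 B@3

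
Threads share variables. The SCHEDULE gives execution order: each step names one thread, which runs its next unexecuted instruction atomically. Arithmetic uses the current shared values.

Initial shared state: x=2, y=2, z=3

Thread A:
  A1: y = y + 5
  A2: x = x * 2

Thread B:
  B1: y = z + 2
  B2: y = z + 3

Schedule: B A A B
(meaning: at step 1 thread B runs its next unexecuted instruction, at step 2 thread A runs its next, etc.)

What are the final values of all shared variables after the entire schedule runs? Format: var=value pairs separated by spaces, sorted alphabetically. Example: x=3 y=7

Answer: x=4 y=6 z=3

Derivation:
Step 1: thread B executes B1 (y = z + 2). Shared: x=2 y=5 z=3. PCs: A@0 B@1
Step 2: thread A executes A1 (y = y + 5). Shared: x=2 y=10 z=3. PCs: A@1 B@1
Step 3: thread A executes A2 (x = x * 2). Shared: x=4 y=10 z=3. PCs: A@2 B@1
Step 4: thread B executes B2 (y = z + 3). Shared: x=4 y=6 z=3. PCs: A@2 B@2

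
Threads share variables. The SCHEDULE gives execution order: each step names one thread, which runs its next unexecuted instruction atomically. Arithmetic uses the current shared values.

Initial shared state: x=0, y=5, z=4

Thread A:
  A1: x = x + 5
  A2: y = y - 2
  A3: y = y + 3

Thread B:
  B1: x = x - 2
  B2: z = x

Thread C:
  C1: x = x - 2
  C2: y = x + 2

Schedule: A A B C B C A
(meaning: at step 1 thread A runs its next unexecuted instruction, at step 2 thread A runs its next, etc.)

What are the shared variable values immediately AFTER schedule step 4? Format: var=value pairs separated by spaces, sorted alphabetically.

Answer: x=1 y=3 z=4

Derivation:
Step 1: thread A executes A1 (x = x + 5). Shared: x=5 y=5 z=4. PCs: A@1 B@0 C@0
Step 2: thread A executes A2 (y = y - 2). Shared: x=5 y=3 z=4. PCs: A@2 B@0 C@0
Step 3: thread B executes B1 (x = x - 2). Shared: x=3 y=3 z=4. PCs: A@2 B@1 C@0
Step 4: thread C executes C1 (x = x - 2). Shared: x=1 y=3 z=4. PCs: A@2 B@1 C@1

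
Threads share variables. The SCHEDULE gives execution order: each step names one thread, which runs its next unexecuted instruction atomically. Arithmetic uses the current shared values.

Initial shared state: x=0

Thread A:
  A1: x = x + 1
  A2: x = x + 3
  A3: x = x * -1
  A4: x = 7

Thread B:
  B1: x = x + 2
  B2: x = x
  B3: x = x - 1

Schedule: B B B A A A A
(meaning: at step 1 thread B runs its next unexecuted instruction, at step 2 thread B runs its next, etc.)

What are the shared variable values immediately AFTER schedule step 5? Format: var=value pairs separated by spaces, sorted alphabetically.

Answer: x=5

Derivation:
Step 1: thread B executes B1 (x = x + 2). Shared: x=2. PCs: A@0 B@1
Step 2: thread B executes B2 (x = x). Shared: x=2. PCs: A@0 B@2
Step 3: thread B executes B3 (x = x - 1). Shared: x=1. PCs: A@0 B@3
Step 4: thread A executes A1 (x = x + 1). Shared: x=2. PCs: A@1 B@3
Step 5: thread A executes A2 (x = x + 3). Shared: x=5. PCs: A@2 B@3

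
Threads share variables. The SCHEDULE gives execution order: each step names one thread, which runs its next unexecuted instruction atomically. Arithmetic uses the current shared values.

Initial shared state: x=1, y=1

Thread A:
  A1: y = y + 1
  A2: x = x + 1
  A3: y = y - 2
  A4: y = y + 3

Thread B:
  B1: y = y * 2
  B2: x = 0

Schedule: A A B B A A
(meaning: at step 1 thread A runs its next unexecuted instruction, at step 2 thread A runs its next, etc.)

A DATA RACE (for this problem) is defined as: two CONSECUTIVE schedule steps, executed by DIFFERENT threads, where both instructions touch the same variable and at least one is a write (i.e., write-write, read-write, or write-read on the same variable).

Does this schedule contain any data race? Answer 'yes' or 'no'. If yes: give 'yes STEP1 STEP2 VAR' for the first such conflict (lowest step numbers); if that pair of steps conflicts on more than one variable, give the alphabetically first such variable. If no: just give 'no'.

Answer: no

Derivation:
Steps 1,2: same thread (A). No race.
Steps 2,3: A(r=x,w=x) vs B(r=y,w=y). No conflict.
Steps 3,4: same thread (B). No race.
Steps 4,5: B(r=-,w=x) vs A(r=y,w=y). No conflict.
Steps 5,6: same thread (A). No race.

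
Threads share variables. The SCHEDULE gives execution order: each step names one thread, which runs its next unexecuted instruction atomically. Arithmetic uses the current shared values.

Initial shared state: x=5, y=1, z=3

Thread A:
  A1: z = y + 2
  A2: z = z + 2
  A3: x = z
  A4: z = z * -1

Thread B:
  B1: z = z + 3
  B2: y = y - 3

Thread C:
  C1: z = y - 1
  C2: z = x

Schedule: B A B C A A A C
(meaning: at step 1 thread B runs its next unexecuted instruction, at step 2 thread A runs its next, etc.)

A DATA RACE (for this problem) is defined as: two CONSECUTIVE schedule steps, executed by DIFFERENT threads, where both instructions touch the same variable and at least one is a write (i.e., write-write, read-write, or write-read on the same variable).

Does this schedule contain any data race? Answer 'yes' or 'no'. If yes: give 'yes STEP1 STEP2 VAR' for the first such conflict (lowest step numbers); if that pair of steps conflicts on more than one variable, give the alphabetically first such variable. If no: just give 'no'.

Steps 1,2: B(z = z + 3) vs A(z = y + 2). RACE on z (W-W).
Steps 2,3: A(z = y + 2) vs B(y = y - 3). RACE on y (R-W).
Steps 3,4: B(y = y - 3) vs C(z = y - 1). RACE on y (W-R).
Steps 4,5: C(z = y - 1) vs A(z = z + 2). RACE on z (W-W).
Steps 5,6: same thread (A). No race.
Steps 6,7: same thread (A). No race.
Steps 7,8: A(z = z * -1) vs C(z = x). RACE on z (W-W).
First conflict at steps 1,2.

Answer: yes 1 2 z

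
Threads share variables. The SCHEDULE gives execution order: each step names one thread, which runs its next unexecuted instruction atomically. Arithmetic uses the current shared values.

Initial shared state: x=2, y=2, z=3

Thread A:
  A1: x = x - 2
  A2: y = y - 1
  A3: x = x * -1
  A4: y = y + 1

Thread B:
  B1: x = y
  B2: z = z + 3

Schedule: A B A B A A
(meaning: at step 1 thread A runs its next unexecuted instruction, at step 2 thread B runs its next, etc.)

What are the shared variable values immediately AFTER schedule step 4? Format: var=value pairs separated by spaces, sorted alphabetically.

Answer: x=2 y=1 z=6

Derivation:
Step 1: thread A executes A1 (x = x - 2). Shared: x=0 y=2 z=3. PCs: A@1 B@0
Step 2: thread B executes B1 (x = y). Shared: x=2 y=2 z=3. PCs: A@1 B@1
Step 3: thread A executes A2 (y = y - 1). Shared: x=2 y=1 z=3. PCs: A@2 B@1
Step 4: thread B executes B2 (z = z + 3). Shared: x=2 y=1 z=6. PCs: A@2 B@2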